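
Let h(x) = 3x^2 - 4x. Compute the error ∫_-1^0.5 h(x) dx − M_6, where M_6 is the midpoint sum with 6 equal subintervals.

Exact integral: ∫_-1^0.5 h(x) dx = 2.625.
M_6 = 2.6015625.
Error = 2.625 − 2.6015625 = 0.0234375.

0.0234375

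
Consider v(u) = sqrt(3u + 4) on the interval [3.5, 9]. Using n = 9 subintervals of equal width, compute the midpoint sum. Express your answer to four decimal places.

Δu = (9 − 3.5)/9 = 11/18.
Midpoints: 137/36, 53/12, 181/36, 203/36, 6.25, 247/36, 269/36, 97/12, 313/36.
v(137/36) ≈ 3.9264, v(53/12) ≈ 4.1533, v(181/36) ≈ 4.3684, v(203/36) ≈ 4.5735, v(6.25) ≈ 4.7697, v(247/36) ≈ 4.9582, v(269/36) ≈ 5.1397, v(97/12) ≈ 5.3151, v(313/36) ≈ 5.4848.
Sum = Δu · [v(137/36) + v(53/12) + v(181/36) + ...].
Sum ≈ 26.0878.

26.0878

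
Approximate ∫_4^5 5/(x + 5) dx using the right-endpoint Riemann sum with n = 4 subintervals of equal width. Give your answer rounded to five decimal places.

0.51992

Δx = (5 − 4)/4 = 0.25.
Right endpoints: 4.25, 4.5, 4.75, 5.
f(4.25) = 20/37, f(4.5) = 10/19, f(4.75) = 20/39, f(5) = 0.5.
Sum = Δx · [f(4.25) + f(4.5) + f(4.75) + f(5)].
Sum ≈ 0.51992.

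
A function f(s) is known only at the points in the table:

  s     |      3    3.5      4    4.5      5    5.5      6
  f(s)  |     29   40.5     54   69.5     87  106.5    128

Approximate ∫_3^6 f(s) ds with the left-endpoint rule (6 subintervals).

Δs = 0.5.
Sum = 0.5·[29 + 40.5 + 54 + 69.5 + 87 + 106.5] = 193.25.

193.25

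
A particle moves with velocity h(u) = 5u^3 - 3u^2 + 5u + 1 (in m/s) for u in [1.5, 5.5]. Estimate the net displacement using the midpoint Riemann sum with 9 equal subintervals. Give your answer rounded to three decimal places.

1045.241

Δu = (5.5 − 1.5)/9 = 4/9.
Midpoints: 31/18, 13/6, 47/18, 55/18, 3.5, 71/18, 79/18, 29/6, 95/18.
h(31/18) = 153113/5832, h(13/6) = 10499/216, h(47/18) = 481801/5832, h(55/18) = 763457/5832, h(3.5) = 196.125, h(71/18) = 1638193/5832, h(79/18) = 2261993/5832, h(29/6) = 112243/216, h(95/18) = 3959257/5832.
Sum = Δu · [h(31/18) + h(13/6) + h(47/18) + ...].
Sum ≈ 1045.241.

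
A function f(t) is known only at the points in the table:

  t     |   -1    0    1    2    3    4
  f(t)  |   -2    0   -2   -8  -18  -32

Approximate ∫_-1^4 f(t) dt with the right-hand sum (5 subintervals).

Δt = 1.
Sum = 1·[0 + (-2) + (-8) + (-18) + (-32)] = -60.

-60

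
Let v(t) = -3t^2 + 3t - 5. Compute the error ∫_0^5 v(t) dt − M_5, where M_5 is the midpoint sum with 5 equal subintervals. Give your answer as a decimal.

Exact integral: ∫_0^5 v(t) dt = -112.5.
M_5 = -111.25.
Error = -112.5 − (-111.25) = -1.25.

-1.25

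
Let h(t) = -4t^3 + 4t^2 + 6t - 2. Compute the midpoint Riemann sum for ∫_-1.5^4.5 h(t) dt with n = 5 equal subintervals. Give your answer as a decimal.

-226.92

Δt = (4.5 − (-1.5))/5 = 1.2.
Midpoints: -0.9, 0.3, 1.5, 2.7, 3.9.
h(-0.9) = -1.244, h(0.3) = 0.052, h(1.5) = 2.5, h(2.7) = -35.372, h(3.9) = -155.036.
Sum = Δt · [h(-0.9) + h(0.3) + h(1.5) + h(2.7) + h(3.9)].
Sum = -226.92.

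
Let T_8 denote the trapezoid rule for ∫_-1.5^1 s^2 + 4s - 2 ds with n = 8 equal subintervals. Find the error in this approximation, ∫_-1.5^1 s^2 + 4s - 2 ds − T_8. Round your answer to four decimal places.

-0.0407

Exact integral: ∫_-1.5^1 f(s) ds ≈ -6.041667.
T_8 ≈ -6.000977.
Error ≈ -6.041667 − (-6.000977) ≈ -0.0407.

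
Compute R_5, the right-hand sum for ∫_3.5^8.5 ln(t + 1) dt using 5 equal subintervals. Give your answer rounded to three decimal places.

Δt = (8.5 − 3.5)/5 = 1.
Right endpoints: 4.5, 5.5, 6.5, 7.5, 8.5.
f(4.5) ≈ 1.705, f(5.5) ≈ 1.872, f(6.5) ≈ 2.015, f(7.5) ≈ 2.140, f(8.5) ≈ 2.251.
Sum = Δt · [f(4.5) + f(5.5) + f(6.5) + f(7.5) + f(8.5)].
Sum ≈ 9.983.

9.983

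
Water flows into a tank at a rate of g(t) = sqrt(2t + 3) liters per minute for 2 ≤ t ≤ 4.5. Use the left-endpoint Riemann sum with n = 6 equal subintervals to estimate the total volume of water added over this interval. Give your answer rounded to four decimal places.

Δt = (4.5 − 2)/6 = 5/12.
Left endpoints: 2, 29/12, 17/6, 3.25, 11/3, 49/12.
g(2) ≈ 2.6458, g(29/12) ≈ 2.7988, g(17/6) ≈ 2.9439, g(3.25) ≈ 3.0822, g(11/3) ≈ 3.2146, g(49/12) ≈ 3.3417.
Sum = Δt · [g(2) + g(29/12) + g(17/6) + ...].
Sum ≈ 7.5112.

7.5112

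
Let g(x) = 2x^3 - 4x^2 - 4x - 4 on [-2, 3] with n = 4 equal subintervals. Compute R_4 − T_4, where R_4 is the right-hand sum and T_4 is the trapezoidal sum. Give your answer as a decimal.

R_4 = -26.71875.
T_4 = -45.46875.
R_4 − T_4 = 18.75.

18.75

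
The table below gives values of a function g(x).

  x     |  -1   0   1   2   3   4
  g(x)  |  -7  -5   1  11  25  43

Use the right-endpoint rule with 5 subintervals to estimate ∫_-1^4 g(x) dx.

Δx = 1.
Sum = 1·[(-5) + 1 + 11 + 25 + 43] = 75.

75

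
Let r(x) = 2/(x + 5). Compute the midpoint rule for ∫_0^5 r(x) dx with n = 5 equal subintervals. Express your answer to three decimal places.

1.384

Δx = (5 − 0)/5 = 1.
Midpoints: 0.5, 1.5, 2.5, 3.5, 4.5.
r(0.5) = 4/11, r(1.5) = 4/13, r(2.5) = 4/15, r(3.5) = 4/17, r(4.5) = 4/19.
Sum = Δx · [r(0.5) + r(1.5) + r(2.5) + r(3.5) + r(4.5)].
Sum ≈ 1.384.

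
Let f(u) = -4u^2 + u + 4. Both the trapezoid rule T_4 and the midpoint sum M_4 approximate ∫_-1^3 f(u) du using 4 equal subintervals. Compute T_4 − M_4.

T_4 = -20.
M_4 = -16.
T_4 − M_4 = -4.

-4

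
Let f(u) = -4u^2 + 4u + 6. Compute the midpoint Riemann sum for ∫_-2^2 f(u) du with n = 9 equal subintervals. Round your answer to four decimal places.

Δu = (2 − (-2))/9 = 4/9.
Midpoints: -16/9, -4/3, -8/9, -4/9, 0, 4/9, 8/9, 4/3, 16/9.
f(-16/9) = -1114/81, f(-4/3) = -58/9, f(-8/9) = -58/81, f(-4/9) = 278/81, f(0) = 6, f(4/9) = 566/81, f(8/9) = 518/81, f(4/3) = 38/9, f(16/9) = 38/81.
Sum = Δu · [f(-16/9) + f(-4/3) + f(-8/9) + ...].
Sum ≈ 2.9300.

2.9300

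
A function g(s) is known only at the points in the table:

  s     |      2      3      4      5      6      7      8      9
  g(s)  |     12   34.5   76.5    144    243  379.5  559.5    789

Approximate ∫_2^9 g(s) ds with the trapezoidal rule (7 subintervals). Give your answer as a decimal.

1837.5

Δs = 1.
T_7 = (1/2)·[12 + 2·34.5 + 2·76.5 + 2·144 + 2·243 + 2·379.5 + 2·559.5 + 789] = 1837.5.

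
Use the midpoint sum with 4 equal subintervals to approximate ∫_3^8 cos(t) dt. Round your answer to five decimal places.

0.90609

Δt = (8 − 3)/4 = 1.25.
Midpoints: 3.625, 4.875, 6.125, 7.375.
f(3.625) ≈ -0.88542, f(4.875) ≈ 0.16190, f(6.125) ≈ 0.98751, f(7.375) ≈ 0.46088.
Sum = Δt · [f(3.625) + f(4.875) + f(6.125) + f(7.375)].
Sum ≈ 0.90609.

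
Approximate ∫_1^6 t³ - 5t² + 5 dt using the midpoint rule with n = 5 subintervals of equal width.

Δt = (6 − 1)/5 = 1.
Midpoints: 1.5, 2.5, 3.5, 4.5, 5.5.
f(1.5) = -2.875, f(2.5) = -10.625, f(3.5) = -13.375, f(4.5) = -5.125, f(5.5) = 20.125.
Sum = Δt · [f(1.5) + f(2.5) + f(3.5) + f(4.5) + f(5.5)].
Sum = -11.875.

-11.875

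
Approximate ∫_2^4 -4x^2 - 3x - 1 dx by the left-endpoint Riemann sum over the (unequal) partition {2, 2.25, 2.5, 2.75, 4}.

Subinterval widths: 0.25, 0.25, 0.25, 1.25.
Left endpoints: 2, 2.25, 2.5, 2.75.
f(2) = -23, f(2.25) = -28, f(2.5) = -33.5, f(2.75) = -39.5.
Sum = Σ Δx_i · f(x_i).
Sum = -70.5.

-70.5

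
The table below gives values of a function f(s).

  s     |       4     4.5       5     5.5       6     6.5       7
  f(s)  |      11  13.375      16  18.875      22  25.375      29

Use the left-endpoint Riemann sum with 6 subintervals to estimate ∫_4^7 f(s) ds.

53.3125

Δs = 0.5.
Sum = 0.5·[11 + 13.375 + 16 + 18.875 + 22 + 25.375] = 53.3125.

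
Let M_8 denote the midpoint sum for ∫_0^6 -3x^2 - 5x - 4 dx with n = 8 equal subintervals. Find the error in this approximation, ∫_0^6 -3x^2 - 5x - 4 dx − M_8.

-0.84375

Exact integral: ∫_0^6 f(x) dx = -330.
M_8 = -329.15625.
Error = -330 − (-329.15625) = -0.84375.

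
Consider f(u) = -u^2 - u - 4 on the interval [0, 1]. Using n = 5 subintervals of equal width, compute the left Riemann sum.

Δu = (1 − 0)/5 = 0.2.
Left endpoints: 0, 0.2, 0.4, 0.6, 0.8.
f(0) = -4, f(0.2) = -4.24, f(0.4) = -4.56, f(0.6) = -4.96, f(0.8) = -5.44.
Sum = Δu · [f(0) + f(0.2) + f(0.4) + f(0.6) + f(0.8)].
Sum = -4.64.

-4.64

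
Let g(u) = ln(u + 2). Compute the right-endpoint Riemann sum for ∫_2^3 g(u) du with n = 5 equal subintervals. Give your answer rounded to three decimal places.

Δu = (3 − 2)/5 = 0.2.
Right endpoints: 2.2, 2.4, 2.6, 2.8, 3.
g(2.2) ≈ 1.435, g(2.4) ≈ 1.482, g(2.6) ≈ 1.526, g(2.8) ≈ 1.569, g(3) ≈ 1.609.
Sum = Δu · [g(2.2) + g(2.4) + g(2.6) + g(2.8) + g(3)].
Sum ≈ 1.524.

1.524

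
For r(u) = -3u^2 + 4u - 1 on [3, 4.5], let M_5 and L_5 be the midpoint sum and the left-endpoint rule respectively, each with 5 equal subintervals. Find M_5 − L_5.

M_5 = -43.09125.
L_5 = -39.03.
M_5 − L_5 = -4.06125.

-4.06125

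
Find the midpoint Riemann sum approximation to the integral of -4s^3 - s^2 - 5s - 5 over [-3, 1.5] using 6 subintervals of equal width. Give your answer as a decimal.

Δs = (1.5 − (-3))/6 = 0.75.
Midpoints: -2.625, -1.875, -1.125, -0.375, 0.375, 1.125.
f(-2.625) = 73.5859375, f(-1.875) = 27.2265625, f(-1.125) = 5.0546875, f(-0.375) = -3.0546875, f(0.375) = -7.2265625, f(1.125) = -17.5859375.
Sum = Δs · [f(-2.625) + f(-1.875) + f(-1.125) + ...].
Sum = 58.5.

58.5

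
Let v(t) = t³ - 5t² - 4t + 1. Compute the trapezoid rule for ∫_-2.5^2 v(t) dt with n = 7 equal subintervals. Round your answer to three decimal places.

Δt = (2 − (-2.5))/7 = 9/14.
v(-2.5) = -35.875, v(-13/7) = -5221/343, v(-17/14) = -9071/2744, v(-4/7) = 503/343, v(1/14) = 1891/2744, v(5/7) = -1387/343, v(19/14) = -30563/2744, v(2) = -19.
T_7 = (Δt/2)·[v(t_0) + 2v(t_1) + ... + 2v(t_{6}) + v(t_7)].
Sum ≈ -37.923.

-37.923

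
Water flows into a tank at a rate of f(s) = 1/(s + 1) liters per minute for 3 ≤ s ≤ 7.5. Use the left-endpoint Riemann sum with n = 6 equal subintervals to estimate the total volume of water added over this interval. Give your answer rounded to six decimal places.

0.805675

Δs = (7.5 − 3)/6 = 0.75.
Left endpoints: 3, 3.75, 4.5, 5.25, 6, 6.75.
f(3) = 0.25, f(3.75) = 4/19, f(4.5) = 2/11, f(5.25) = 0.16, f(6) = 1/7, f(6.75) = 4/31.
Sum = Δs · [f(3) + f(3.75) + f(4.5) + ...].
Sum ≈ 0.805675.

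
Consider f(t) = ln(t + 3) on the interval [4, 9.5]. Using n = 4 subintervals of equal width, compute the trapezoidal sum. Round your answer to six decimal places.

Δt = (9.5 − 4)/4 = 1.375.
f(4) ≈ 1.945910, f(5.375) ≈ 2.125251, f(6.75) ≈ 2.277267, f(8.125) ≈ 2.409195, f(9.5) ≈ 2.525729.
T_4 = (Δt/2)·[f(t_0) + 2f(t_1) + 2f(t_2) + 2f(t_3) + f(t_4)].
Sum ≈ 12.440357.

12.440357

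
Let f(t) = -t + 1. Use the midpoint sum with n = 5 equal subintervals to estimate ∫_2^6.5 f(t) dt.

Δt = (6.5 − 2)/5 = 0.9.
Midpoints: 2.45, 3.35, 4.25, 5.15, 6.05.
f(2.45) = -1.45, f(3.35) = -2.35, f(4.25) = -3.25, f(5.15) = -4.15, f(6.05) = -5.05.
Sum = Δt · [f(2.45) + f(3.35) + f(4.25) + f(5.15) + f(6.05)].
Sum = -14.625.

-14.625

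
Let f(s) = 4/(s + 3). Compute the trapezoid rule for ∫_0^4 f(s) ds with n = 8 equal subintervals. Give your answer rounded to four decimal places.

Δs = (4 − 0)/8 = 0.5.
f(0) = 4/3, f(0.5) = 8/7, f(1) = 1, f(1.5) = 8/9, f(2) = 0.8, f(2.5) = 8/11, f(3) = 2/3, f(3.5) = 8/13, f(4) = 4/7.
T_8 = (Δs/2)·[f(s_0) + 2f(s_1) + ... + 2f(s_{7}) + f(s_8)].
Sum ≈ 3.3967.

3.3967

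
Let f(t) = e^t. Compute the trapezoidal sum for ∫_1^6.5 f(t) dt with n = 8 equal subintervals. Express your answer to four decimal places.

688.3116

Δt = (6.5 − 1)/8 = 0.6875.
f(1) ≈ 2.7183, f(1.6875) ≈ 5.4059, f(2.375) ≈ 10.7510, f(3.0625) ≈ 21.3809, f(3.75) ≈ 42.5211, f(4.4375) ≈ 84.5633, f(5.125) ≈ 168.1741, f(5.8125) ≈ 334.4542, f(6.5) ≈ 665.1416.
T_8 = (Δt/2)·[f(t_0) + 2f(t_1) + ... + 2f(t_{7}) + f(t_8)].
Sum ≈ 688.3116.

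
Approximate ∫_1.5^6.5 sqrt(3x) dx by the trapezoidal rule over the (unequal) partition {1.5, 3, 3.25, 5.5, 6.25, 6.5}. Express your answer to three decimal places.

Subinterval widths: 1.5, 0.25, 2.25, 0.75, 0.25.
f(1.5) ≈ 2.121, f(3) ≈ 3.000, f(3.25) ≈ 3.122, f(5.5) ≈ 4.062, f(6.25) ≈ 4.330, f(6.5) ≈ 4.416.
On each subinterval the trapezoid contributes (Δx_i/2)·[f(x_{i-1}) + f(x_i)].
Sum ≈ 16.929.

16.929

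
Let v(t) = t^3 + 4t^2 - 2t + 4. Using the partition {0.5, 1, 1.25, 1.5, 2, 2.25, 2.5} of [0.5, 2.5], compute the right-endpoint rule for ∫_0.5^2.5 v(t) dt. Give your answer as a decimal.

Subinterval widths: 0.5, 0.25, 0.25, 0.5, 0.25, 0.25.
Right endpoints: 1, 1.25, 1.5, 2, 2.25, 2.5.
v(1) = 7, v(1.25) = 9.703125, v(1.5) = 13.375, v(2) = 24, v(2.25) = 31.140625, v(2.5) = 39.625.
Sum = Σ Δt_i · v(t_i).
Sum = 38.9609375.

38.9609375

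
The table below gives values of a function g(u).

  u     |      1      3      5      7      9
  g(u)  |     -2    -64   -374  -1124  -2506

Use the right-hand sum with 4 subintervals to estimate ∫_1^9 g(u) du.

-8136

Δu = 2.
Sum = 2·[(-64) + (-374) + (-1124) + (-2506)] = -8136.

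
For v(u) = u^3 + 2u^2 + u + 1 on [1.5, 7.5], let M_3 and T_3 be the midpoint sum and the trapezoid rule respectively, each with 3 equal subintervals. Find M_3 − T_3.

-93

M_3 = 1070.75.
T_3 = 1163.75.
M_3 − T_3 = -93.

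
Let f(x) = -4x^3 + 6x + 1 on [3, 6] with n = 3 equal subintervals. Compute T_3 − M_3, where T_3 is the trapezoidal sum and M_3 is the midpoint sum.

T_3 = -1158.
M_3 = -1117.5.
T_3 − M_3 = -40.5.

-40.5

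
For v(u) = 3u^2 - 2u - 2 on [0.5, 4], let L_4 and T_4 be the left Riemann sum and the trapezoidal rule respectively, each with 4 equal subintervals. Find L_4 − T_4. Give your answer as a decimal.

L_4 = 24.85546875.
T_4 = 42.46484375.
L_4 − T_4 = -17.609375.

-17.609375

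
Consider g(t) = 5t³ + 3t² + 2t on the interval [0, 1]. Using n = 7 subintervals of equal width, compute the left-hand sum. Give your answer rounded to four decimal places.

Δt = (1 − 0)/7 = 1/7.
Left endpoints: 0, 1/7, 2/7, 3/7, 4/7, 5/7, 6/7.
g(0) = 0, g(1/7) = 124/343, g(2/7) = 320/343, g(3/7) = 618/343, g(4/7) = 1048/343, g(5/7) = 1640/343, g(6/7) = 2424/343.
Sum = Δt · [g(0) + g(1/7) + g(2/7) + ...].
Sum ≈ 2.5714.

2.5714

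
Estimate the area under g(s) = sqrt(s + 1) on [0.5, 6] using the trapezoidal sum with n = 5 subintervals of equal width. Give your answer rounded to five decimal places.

Δs = (6 − 0.5)/5 = 1.1.
g(0.5) ≈ 1.22474, g(1.6) ≈ 1.61245, g(2.7) ≈ 1.92354, g(3.8) ≈ 2.19089, g(4.9) ≈ 2.42899, g(6) ≈ 2.64575.
T_5 = (Δs/2)·[g(s_0) + 2g(s_1) + ... + 2g(s_{4}) + g(s_5)].
Sum ≈ 11.10023.

11.10023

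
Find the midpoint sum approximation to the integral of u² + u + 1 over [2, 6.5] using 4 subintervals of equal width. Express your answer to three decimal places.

112.025

Δu = (6.5 − 2)/4 = 1.125.
Midpoints: 2.5625, 3.6875, 4.8125, 5.9375.
f(2.5625) = 10.12890625, f(3.6875) = 18.28515625, f(4.8125) = 28.97265625, f(5.9375) = 42.19140625.
Sum = Δu · [f(2.5625) + f(3.6875) + f(4.8125) + f(5.9375)].
Sum ≈ 112.025.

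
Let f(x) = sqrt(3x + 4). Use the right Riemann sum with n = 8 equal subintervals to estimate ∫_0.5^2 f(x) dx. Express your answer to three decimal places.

Δx = (2 − 0.5)/8 = 0.1875.
Right endpoints: 0.6875, 0.875, 1.0625, 1.25, 1.4375, 1.625, 1.8125, 2.
f(0.6875) ≈ 2.462, f(0.875) ≈ 2.574, f(1.0625) ≈ 2.681, f(1.25) ≈ 2.784, f(1.4375) ≈ 2.883, f(1.625) ≈ 2.979, f(1.8125) ≈ 3.072, f(2) ≈ 3.162.
Sum = Δx · [f(0.6875) + f(0.875) + f(1.0625) + ...].
Sum ≈ 4.237.

4.237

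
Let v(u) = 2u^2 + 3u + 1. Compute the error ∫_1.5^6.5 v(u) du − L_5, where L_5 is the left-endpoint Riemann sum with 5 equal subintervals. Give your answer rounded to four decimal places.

Exact integral: ∫_1.5^6.5 v(u) du ≈ 245.833333.
L_5 = 200.
Error ≈ 245.833333 − 200 ≈ 45.8333.

45.8333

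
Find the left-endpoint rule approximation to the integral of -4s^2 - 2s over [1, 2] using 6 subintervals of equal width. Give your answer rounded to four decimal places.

-11.1852

Δs = (2 − 1)/6 = 1/6.
Left endpoints: 1, 7/6, 4/3, 1.5, 5/3, 11/6.
f(1) = -6, f(7/6) = -70/9, f(4/3) = -88/9, f(1.5) = -12, f(5/3) = -130/9, f(11/6) = -154/9.
Sum = Δs · [f(1) + f(7/6) + f(4/3) + ...].
Sum ≈ -11.1852.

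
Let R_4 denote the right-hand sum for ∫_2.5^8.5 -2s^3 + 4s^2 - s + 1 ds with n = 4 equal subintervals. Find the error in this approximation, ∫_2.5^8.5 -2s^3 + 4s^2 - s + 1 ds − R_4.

Exact integral: ∫_2.5^8.5 f(s) ds = -1819.5.
R_4 = -2589.
Error = -1819.5 − (-2589) = 769.5.

769.5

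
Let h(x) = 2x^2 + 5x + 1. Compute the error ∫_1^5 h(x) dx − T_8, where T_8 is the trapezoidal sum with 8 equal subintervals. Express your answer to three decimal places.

-0.333

Exact integral: ∫_1^5 h(x) dx ≈ 146.66667.
T_8 = 147.
Error ≈ 146.66667 − 147 ≈ -0.333.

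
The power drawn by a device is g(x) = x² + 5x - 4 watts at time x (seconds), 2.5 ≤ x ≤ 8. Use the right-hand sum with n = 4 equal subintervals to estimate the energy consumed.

348.17578125

Δx = (8 − 2.5)/4 = 1.375.
Right endpoints: 3.875, 5.25, 6.625, 8.
g(3.875) = 30.390625, g(5.25) = 49.8125, g(6.625) = 73.015625, g(8) = 100.
Sum = Δx · [g(3.875) + g(5.25) + g(6.625) + g(8)].
Sum = 348.17578125.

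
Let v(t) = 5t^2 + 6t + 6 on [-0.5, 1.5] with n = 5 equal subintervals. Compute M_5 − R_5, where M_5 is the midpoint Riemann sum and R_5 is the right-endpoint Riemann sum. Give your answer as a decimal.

M_5 = 23.7.
R_5 = 28.5.
M_5 − R_5 = -4.8.

-4.8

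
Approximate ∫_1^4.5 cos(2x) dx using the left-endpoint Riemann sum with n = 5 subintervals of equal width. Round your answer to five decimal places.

-0.03335

Δx = (4.5 − 1)/5 = 0.7.
Left endpoints: 1, 1.7, 2.4, 3.1, 3.8.
f(1) ≈ -0.41615, f(1.7) ≈ -0.96680, f(2.4) ≈ 0.08750, f(3.1) ≈ 0.99654, f(3.8) ≈ 0.25126.
Sum = Δx · [f(1) + f(1.7) + f(2.4) + f(3.1) + f(3.8)].
Sum ≈ -0.03335.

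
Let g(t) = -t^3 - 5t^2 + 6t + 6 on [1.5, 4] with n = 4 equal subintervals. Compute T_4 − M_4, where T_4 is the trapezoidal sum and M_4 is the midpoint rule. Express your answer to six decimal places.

-3.234863

T_4 ≈ -109.68261719.
M_4 ≈ -106.44775391.
T_4 − M_4 ≈ -3.234863.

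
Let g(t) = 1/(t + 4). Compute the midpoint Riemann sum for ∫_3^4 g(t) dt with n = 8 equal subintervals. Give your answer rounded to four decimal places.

0.1335

Δt = (4 − 3)/8 = 0.125.
Midpoints: 3.0625, 3.1875, 3.3125, 3.4375, 3.5625, 3.6875, 3.8125, 3.9375.
g(3.0625) = 16/113, g(3.1875) = 16/115, g(3.3125) = 16/117, g(3.4375) = 16/119, g(3.5625) = 16/121, g(3.6875) = 16/123, g(3.8125) = 0.128, g(3.9375) = 16/127.
Sum = Δt · [g(3.0625) + g(3.1875) + g(3.3125) + ...].
Sum ≈ 0.1335.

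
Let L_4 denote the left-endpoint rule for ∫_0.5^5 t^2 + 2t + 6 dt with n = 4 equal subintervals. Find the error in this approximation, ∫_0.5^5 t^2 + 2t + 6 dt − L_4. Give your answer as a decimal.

Exact integral: ∫_0.5^5 f(t) dt = 93.375.
L_4 = 75.33984375.
Error = 93.375 − 75.33984375 = 18.03515625.

18.03515625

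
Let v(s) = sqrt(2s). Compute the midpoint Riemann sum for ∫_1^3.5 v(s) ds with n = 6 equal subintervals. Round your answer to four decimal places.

Δs = (3.5 − 1)/6 = 5/12.
Midpoints: 29/24, 1.625, 49/24, 59/24, 2.875, 79/24.
v(29/24) ≈ 1.5546, v(1.625) ≈ 1.8028, v(49/24) ≈ 2.0207, v(59/24) ≈ 2.2174, v(2.875) ≈ 2.3979, v(79/24) ≈ 2.5658.
Sum = Δs · [v(29/24) + v(1.625) + v(49/24) + ...].
Sum ≈ 5.2330.

5.2330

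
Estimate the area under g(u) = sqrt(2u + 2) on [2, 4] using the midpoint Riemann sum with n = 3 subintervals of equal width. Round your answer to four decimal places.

5.6436

Δu = (4 − 2)/3 = 2/3.
Midpoints: 7/3, 3, 11/3.
g(7/3) ≈ 2.5820, g(3) ≈ 2.8284, g(11/3) ≈ 3.0551.
Sum = Δu · [g(7/3) + g(3) + g(11/3)].
Sum ≈ 5.6436.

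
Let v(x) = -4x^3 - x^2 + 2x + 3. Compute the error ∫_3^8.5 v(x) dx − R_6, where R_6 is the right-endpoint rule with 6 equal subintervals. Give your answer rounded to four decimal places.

1154.2616

Exact integral: ∫_3^8.5 v(x) dx ≈ -5255.020833.
R_6 ≈ -6409.282407.
Error ≈ -5255.020833 − (-6409.282407) ≈ 1154.2616.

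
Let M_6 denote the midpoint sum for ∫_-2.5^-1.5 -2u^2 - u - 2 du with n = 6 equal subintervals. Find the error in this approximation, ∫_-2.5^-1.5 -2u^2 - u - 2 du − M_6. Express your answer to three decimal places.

Exact integral: ∫_-2.5^-1.5 f(u) du ≈ -8.16667.
M_6 ≈ -8.16204.
Error ≈ -8.16667 − (-8.16204) ≈ -0.005.

-0.005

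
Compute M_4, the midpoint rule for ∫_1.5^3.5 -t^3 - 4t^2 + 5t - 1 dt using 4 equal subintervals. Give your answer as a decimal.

Δt = (3.5 − 1.5)/4 = 0.5.
Midpoints: 1.75, 2.25, 2.75, 3.25.
f(1.75) = -9.859375, f(2.25) = -21.390625, f(2.75) = -38.296875, f(3.25) = -61.328125.
Sum = Δt · [f(1.75) + f(2.25) + f(2.75) + f(3.25)].
Sum = -65.4375.

-65.4375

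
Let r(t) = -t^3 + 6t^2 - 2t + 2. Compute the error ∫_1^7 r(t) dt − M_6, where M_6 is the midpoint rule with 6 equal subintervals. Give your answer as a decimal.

-3

Exact integral: ∫_1^7 r(t) dt = 48.
M_6 = 51.
Error = 48 − 51 = -3.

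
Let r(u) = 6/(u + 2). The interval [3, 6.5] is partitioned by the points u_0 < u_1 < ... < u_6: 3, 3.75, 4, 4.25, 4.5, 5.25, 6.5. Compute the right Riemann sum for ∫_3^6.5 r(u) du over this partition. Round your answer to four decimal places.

Subinterval widths: 0.75, 0.25, 0.25, 0.25, 0.75, 1.25.
Right endpoints: 3.75, 4, 4.25, 4.5, 5.25, 6.5.
r(3.75) = 24/23, r(4) = 1, r(4.25) = 0.96, r(4.5) = 12/13, r(5.25) = 24/29, r(6.5) = 12/17.
Sum = Σ Δu_i · r(u_i).
Sum ≈ 3.0064.

3.0064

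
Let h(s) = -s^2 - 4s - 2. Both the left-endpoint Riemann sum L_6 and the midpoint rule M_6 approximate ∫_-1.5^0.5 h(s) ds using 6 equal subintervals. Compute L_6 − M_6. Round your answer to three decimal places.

L_6 ≈ -0.20370.
M_6 ≈ -1.14815.
L_6 − M_6 ≈ 0.944.

0.944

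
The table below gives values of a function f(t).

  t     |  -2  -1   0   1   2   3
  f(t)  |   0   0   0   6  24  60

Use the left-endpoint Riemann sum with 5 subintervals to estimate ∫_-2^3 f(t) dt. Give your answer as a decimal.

Δt = 1.
Sum = 1·[0 + 0 + 0 + 6 + 24] = 30.

30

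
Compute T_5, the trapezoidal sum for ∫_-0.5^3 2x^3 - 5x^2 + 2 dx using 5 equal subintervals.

2.975

Δx = (3 − (-0.5))/5 = 0.7.
f(-0.5) = 0.5, f(0.2) = 1.816, f(0.9) = -0.592, f(1.6) = -2.608, f(2.3) = -0.116, f(3) = 11.
T_5 = (Δx/2)·[f(x_0) + 2f(x_1) + ... + 2f(x_{4}) + f(x_5)].
Sum = 2.975.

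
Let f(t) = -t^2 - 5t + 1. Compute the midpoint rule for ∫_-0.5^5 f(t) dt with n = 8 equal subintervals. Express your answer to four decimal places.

Δt = (5 − (-0.5))/8 = 0.6875.
Midpoints: -0.15625, 0.53125, 1.21875, 1.90625, 2.59375, 3.28125, 3.96875, 4.65625.
f(-0.15625) = 1799/1024, f(0.53125) = -1985/1024, f(1.21875) = -6737/1024, f(1.90625) = -12457/1024, f(2.59375) = -19145/1024, f(3.28125) = -26801/1024, f(3.96875) = -35425/1024, f(4.65625) = -45017/1024.
Sum = Δt · [f(-0.15625) + f(0.53125) + f(1.21875) + ...].
Sum ≈ -97.8667.

-97.8667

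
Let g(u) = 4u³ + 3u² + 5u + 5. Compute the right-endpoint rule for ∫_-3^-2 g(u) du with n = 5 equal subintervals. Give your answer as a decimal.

-47.08

Δu = (-2 − (-3))/5 = 0.2.
Right endpoints: -2.8, -2.6, -2.4, -2.2, -2.
g(-2.8) = -73.288, g(-2.6) = -58.024, g(-2.4) = -45.016, g(-2.2) = -34.072, g(-2) = -25.
Sum = Δu · [g(-2.8) + g(-2.6) + g(-2.4) + g(-2.2) + g(-2)].
Sum = -47.08.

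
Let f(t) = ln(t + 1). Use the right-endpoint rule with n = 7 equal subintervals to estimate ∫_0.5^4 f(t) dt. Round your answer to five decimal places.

Δt = (4 − 0.5)/7 = 0.5.
Right endpoints: 1, 1.5, 2, 2.5, 3, 3.5, 4.
f(1) ≈ 0.69315, f(1.5) ≈ 0.91629, f(2) ≈ 1.09861, f(2.5) ≈ 1.25276, f(3) ≈ 1.38629, f(3.5) ≈ 1.50408, f(4) ≈ 1.60944.
Sum = Δt · [f(1) + f(1.5) + f(2) + ...].
Sum ≈ 4.23031.

4.23031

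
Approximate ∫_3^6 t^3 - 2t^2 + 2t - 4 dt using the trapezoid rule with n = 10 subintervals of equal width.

Δt = (6 − 3)/10 = 0.3.
f(3) = 11, f(3.3) = 16.757, f(3.6) = 23.936, f(3.9) = 32.699, f(4.2) = 43.208, f(4.5) = 55.625, f(4.8) = 70.112, f(5.1) = 86.831, f(5.4) = 105.944, f(5.7) = 127.613, f(6) = 152.
T_10 = (Δt/2)·[f(t_0) + 2f(t_1) + ... + 2f(t_{9}) + f(t_10)].
Sum = 193.2675.

193.2675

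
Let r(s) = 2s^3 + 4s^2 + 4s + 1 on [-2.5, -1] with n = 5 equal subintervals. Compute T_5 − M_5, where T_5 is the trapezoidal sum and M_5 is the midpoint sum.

-0.219375

T_5 = -8.6775.
M_5 = -8.458125.
T_5 − M_5 = -0.219375.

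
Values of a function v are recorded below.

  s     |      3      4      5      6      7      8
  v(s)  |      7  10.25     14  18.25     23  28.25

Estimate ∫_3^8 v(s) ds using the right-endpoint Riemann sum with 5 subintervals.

93.75

Δs = 1.
Sum = 1·[10.25 + 14 + 18.25 + 23 + 28.25] = 93.75.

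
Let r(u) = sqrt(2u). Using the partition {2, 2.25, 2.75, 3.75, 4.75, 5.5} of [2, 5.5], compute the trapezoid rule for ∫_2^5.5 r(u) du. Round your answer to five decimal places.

Subinterval widths: 0.25, 0.5, 1, 1, 0.75.
r(2) ≈ 2.00000, r(2.25) ≈ 2.12132, r(2.75) ≈ 2.34521, r(3.75) ≈ 2.73861, r(4.75) ≈ 3.08221, r(5.5) ≈ 3.31662.
On each subinterval the trapezoid contributes (Δu_i/2)·[r(u_{i-1}) + r(u_i)].
Sum ≈ 9.48368.

9.48368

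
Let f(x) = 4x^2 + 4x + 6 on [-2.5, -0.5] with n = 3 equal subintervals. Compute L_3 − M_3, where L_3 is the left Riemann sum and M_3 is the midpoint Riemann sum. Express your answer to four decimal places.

L_3 ≈ 26.592593.
M_3 ≈ 20.370370.
L_3 − M_3 ≈ 6.2222.

6.2222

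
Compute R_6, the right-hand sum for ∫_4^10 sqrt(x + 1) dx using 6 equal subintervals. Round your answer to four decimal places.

17.4026

Δx = (10 − 4)/6 = 1.
Right endpoints: 5, 6, 7, 8, 9, 10.
f(5) ≈ 2.4495, f(6) ≈ 2.6458, f(7) ≈ 2.8284, f(8) ≈ 3.0000, f(9) ≈ 3.1623, f(10) ≈ 3.3166.
Sum = Δx · [f(5) + f(6) + f(7) + ...].
Sum ≈ 17.4026.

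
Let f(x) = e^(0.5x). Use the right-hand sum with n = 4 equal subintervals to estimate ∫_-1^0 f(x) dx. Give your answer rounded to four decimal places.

Δx = (0 − (-1))/4 = 0.25.
Right endpoints: -0.75, -0.5, -0.25, 0.
f(-0.75) ≈ 0.6873, f(-0.5) ≈ 0.7788, f(-0.25) ≈ 0.8825, f(0) ≈ 1.0000.
Sum = Δx · [f(-0.75) + f(-0.5) + f(-0.25) + f(0)].
Sum ≈ 0.8371.

0.8371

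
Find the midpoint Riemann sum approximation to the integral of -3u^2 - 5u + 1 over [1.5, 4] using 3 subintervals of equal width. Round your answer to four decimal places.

Δu = (4 − 1.5)/3 = 5/6.
Midpoints: 23/12, 2.75, 43/12.
f(23/12) = -941/48, f(2.75) = -35.4375, f(43/12) = -55.4375.
Sum = Δu · [f(23/12) + f(2.75) + f(43/12)].
Sum ≈ -92.0660.

-92.0660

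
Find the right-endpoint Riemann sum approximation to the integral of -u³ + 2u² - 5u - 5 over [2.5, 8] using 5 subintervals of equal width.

-1095.05

Δu = (8 − 2.5)/5 = 1.1.
Right endpoints: 3.6, 4.7, 5.8, 6.9, 8.
f(3.6) = -43.736, f(4.7) = -88.143, f(5.8) = -161.832, f(6.9) = -272.789, f(8) = -429.
Sum = Δu · [f(3.6) + f(4.7) + f(5.8) + f(6.9) + f(8)].
Sum = -1095.05.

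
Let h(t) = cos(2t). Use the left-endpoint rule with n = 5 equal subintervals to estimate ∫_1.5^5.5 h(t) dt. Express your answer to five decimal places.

-0.84107

Δt = (5.5 − 1.5)/5 = 0.8.
Left endpoints: 1.5, 2.3, 3.1, 3.9, 4.7.
h(1.5) ≈ -0.98999, h(2.3) ≈ -0.11215, h(3.1) ≈ 0.99654, h(3.9) ≈ 0.05396, h(4.7) ≈ -0.99969.
Sum = Δt · [h(1.5) + h(2.3) + h(3.1) + h(3.9) + h(4.7)].
Sum ≈ -0.84107.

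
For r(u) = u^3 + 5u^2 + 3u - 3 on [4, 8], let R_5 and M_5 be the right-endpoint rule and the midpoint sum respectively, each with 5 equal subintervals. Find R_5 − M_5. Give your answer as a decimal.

R_5 = 2056.48.
M_5 = 1761.76.
R_5 − M_5 = 294.72.

294.72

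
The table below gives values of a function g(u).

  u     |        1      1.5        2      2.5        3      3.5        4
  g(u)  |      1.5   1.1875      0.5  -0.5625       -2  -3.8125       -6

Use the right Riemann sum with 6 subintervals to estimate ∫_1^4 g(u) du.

Δu = 0.5.
Sum = 0.5·[1.1875 + 0.5 + (-0.5625) + (-2) + (-3.8125) + (-6)] = -5.34375.

-5.34375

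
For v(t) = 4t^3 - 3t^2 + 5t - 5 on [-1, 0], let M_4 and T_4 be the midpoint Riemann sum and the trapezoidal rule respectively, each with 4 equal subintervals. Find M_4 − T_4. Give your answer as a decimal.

M_4 = -9.453125.
T_4 = -9.59375.
M_4 − T_4 = 0.140625.

0.140625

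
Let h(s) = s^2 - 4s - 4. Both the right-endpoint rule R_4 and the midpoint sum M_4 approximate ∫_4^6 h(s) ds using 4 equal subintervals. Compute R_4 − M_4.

R_4 = 5.75.
M_4 = 2.625.
R_4 − M_4 = 3.125.

3.125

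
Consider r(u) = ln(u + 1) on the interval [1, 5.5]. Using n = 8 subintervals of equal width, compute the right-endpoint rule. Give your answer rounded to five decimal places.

6.60282

Δu = (5.5 − 1)/8 = 0.5625.
Right endpoints: 1.5625, 2.125, 2.6875, 3.25, 3.8125, 4.375, 4.9375, 5.5.
r(1.5625) ≈ 0.94098, r(2.125) ≈ 1.13943, r(2.6875) ≈ 1.30495, r(3.25) ≈ 1.44692, r(3.8125) ≈ 1.57122, r(4.375) ≈ 1.68176, r(4.9375) ≈ 1.78129, r(5.5) ≈ 1.87180.
Sum = Δu · [r(1.5625) + r(2.125) + r(2.6875) + ...].
Sum ≈ 6.60282.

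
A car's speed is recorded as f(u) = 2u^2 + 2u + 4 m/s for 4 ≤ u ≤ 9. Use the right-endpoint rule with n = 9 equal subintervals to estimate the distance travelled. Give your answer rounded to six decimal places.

Δu = (9 − 4)/9 = 5/9.
Right endpoints: 41/9, 46/9, 17/3, 56/9, 61/9, 22/3, 71/9, 76/9, 9.
f(41/9) = 4424/81, f(46/9) = 5384/81, f(17/3) = 716/9, f(56/9) = 7604/81, f(61/9) = 8864/81, f(22/3) = 1136/9, f(71/9) = 11684/81, f(76/9) = 13244/81, f(9) = 184.
Sum = Δu · [f(41/9) + f(46/9) + f(17/3) + ...].
Sum ≈ 567.736626.

567.736626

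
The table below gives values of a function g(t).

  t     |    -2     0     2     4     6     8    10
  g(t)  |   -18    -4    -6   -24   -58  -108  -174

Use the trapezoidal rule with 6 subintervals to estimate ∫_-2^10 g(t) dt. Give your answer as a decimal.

Δt = 2.
T_6 = (2/2)·[(-18) + 2·(-4) + 2·(-6) + 2·(-24) + 2·(-58) + 2·(-108) + (-174)] = -592.

-592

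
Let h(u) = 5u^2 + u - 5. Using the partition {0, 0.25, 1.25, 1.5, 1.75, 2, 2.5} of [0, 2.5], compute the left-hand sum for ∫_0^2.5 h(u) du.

8.78125

Subinterval widths: 0.25, 1, 0.25, 0.25, 0.25, 0.5.
Left endpoints: 0, 0.25, 1.25, 1.5, 1.75, 2.
h(0) = -5, h(0.25) = -4.4375, h(1.25) = 4.0625, h(1.5) = 7.75, h(1.75) = 12.0625, h(2) = 17.
Sum = Σ Δu_i · h(u_i).
Sum = 8.78125.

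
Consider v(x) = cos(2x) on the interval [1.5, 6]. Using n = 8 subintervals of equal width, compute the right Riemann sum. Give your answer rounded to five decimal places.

0.21344

Δx = (6 − 1.5)/8 = 0.5625.
Right endpoints: 2.0625, 2.625, 3.1875, 3.75, 4.3125, 4.875, 5.4375, 6.
v(2.0625) ≈ -0.55419, v(2.625) ≈ 0.51209, v(3.1875) ≈ 0.99579, v(3.75) ≈ 0.34664, v(4.3125) ≈ -0.69687, v(4.875) ≈ -0.94758, v(5.4375) ≈ -0.12028, v(6) ≈ 0.84385.
Sum = Δx · [v(2.0625) + v(2.625) + v(3.1875) + ...].
Sum ≈ 0.21344.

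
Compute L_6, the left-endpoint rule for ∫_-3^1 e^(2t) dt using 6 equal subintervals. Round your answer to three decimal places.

Δt = (1 − (-3))/6 = 2/3.
Left endpoints: -3, -7/3, -5/3, -1, -1/3, 1/3.
f(-3) ≈ 0.002, f(-7/3) ≈ 0.009, f(-5/3) ≈ 0.036, f(-1) ≈ 0.135, f(-1/3) ≈ 0.513, f(1/3) ≈ 1.948.
Sum = Δt · [f(-3) + f(-7/3) + f(-5/3) + ...].
Sum ≈ 1.763.

1.763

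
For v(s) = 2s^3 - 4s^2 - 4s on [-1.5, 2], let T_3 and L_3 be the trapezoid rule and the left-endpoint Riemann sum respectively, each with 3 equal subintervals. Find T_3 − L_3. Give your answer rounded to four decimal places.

1.0208

T_3 ≈ -15.182870.
L_3 ≈ -16.203704.
T_3 − L_3 ≈ 1.0208.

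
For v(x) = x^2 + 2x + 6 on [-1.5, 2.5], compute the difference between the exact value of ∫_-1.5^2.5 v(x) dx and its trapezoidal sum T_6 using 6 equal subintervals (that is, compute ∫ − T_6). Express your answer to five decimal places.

Exact integral: ∫_-1.5^2.5 v(x) dx ≈ 34.3333333.
T_6 ≈ 34.6296296.
Error ≈ 34.3333333 − 34.6296296 ≈ -0.29630.

-0.29630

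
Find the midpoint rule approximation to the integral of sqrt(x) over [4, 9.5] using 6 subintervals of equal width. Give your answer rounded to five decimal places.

Δx = (9.5 − 4)/6 = 11/12.
Midpoints: 107/24, 5.375, 151/24, 173/24, 8.125, 217/24.
f(107/24) ≈ 2.11148, f(5.375) ≈ 2.31840, f(151/24) ≈ 2.50832, f(173/24) ≈ 2.68483, f(8.125) ≈ 2.85044, f(217/24) ≈ 3.00694.
Sum = Δx · [f(107/24) + f(5.375) + f(151/24) + ...].
Sum ≈ 14.19038.

14.19038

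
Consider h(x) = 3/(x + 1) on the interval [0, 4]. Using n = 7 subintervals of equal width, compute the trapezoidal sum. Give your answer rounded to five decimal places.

Δx = (4 − 0)/7 = 4/7.
h(0) = 3, h(4/7) = 21/11, h(8/7) = 1.4, h(12/7) = 21/19, h(16/7) = 21/23, h(20/7) = 7/9, h(24/7) = 21/31, h(4) = 0.6.
T_7 = (Δx/2)·[h(x_0) + 2h(x_1) + ... + 2h(x_{6}) + h(x_7)].
Sum ≈ 4.90434.

4.90434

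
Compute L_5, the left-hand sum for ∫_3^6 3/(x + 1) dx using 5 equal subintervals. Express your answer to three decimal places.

1.779

Δx = (6 − 3)/5 = 0.6.
Left endpoints: 3, 3.6, 4.2, 4.8, 5.4.
f(3) = 0.75, f(3.6) = 15/23, f(4.2) = 15/26, f(4.8) = 15/29, f(5.4) = 0.46875.
Sum = Δx · [f(3) + f(3.6) + f(4.2) + f(4.8) + f(5.4)].
Sum ≈ 1.779.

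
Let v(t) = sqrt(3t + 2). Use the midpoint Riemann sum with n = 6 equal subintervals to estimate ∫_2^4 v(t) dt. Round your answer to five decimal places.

Δt = (4 − 2)/6 = 1/3.
Midpoints: 13/6, 2.5, 17/6, 19/6, 3.5, 23/6.
v(13/6) ≈ 2.91548, v(2.5) ≈ 3.08221, v(17/6) ≈ 3.24037, v(19/6) ≈ 3.39116, v(3.5) ≈ 3.53553, v(23/6) ≈ 3.67423.
Sum = Δt · [v(13/6) + v(2.5) + v(17/6) + ...].
Sum ≈ 6.61300.

6.61300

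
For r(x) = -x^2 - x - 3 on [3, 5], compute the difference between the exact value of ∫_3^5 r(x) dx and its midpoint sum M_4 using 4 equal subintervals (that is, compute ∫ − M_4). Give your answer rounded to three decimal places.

Exact integral: ∫_3^5 r(x) dx ≈ -46.66667.
M_4 = -46.625.
Error ≈ -46.66667 − (-46.625) ≈ -0.042.

-0.042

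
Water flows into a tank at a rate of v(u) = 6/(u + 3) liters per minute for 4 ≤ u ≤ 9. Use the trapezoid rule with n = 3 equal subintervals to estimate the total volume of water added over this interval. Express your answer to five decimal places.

Δu = (9 − 4)/3 = 5/3.
v(4) = 6/7, v(17/3) = 9/13, v(22/3) = 18/31, v(9) = 0.5.
T_3 = (Δu/2)·[v(u_0) + 2v(u_1) + 2v(u_2) + v(u_3)].
Sum ≈ 3.25254.

3.25254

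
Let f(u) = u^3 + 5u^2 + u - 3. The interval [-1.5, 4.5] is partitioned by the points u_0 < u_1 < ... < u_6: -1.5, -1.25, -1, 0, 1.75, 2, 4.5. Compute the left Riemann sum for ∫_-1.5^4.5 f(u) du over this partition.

Subinterval widths: 0.25, 0.25, 1, 1.75, 0.25, 2.5.
Left endpoints: -1.5, -1.25, -1, 0, 1.75, 2.
f(-1.5) = 3.375, f(-1.25) = 1.609375, f(-1) = 0, f(0) = -3, f(1.75) = 19.421875, f(2) = 27.
Sum = Σ Δu_i · f(u_i).
Sum = 68.3515625.

68.3515625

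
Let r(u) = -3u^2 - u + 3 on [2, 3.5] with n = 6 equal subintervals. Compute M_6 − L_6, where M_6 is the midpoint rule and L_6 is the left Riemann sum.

-3.2109375

M_6 = -34.4765625.
L_6 = -31.265625.
M_6 − L_6 = -3.2109375.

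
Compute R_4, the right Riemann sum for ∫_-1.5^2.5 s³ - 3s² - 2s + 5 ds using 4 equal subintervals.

Δs = (2.5 − (-1.5))/4 = 1.
Right endpoints: -0.5, 0.5, 1.5, 2.5.
f(-0.5) = 5.125, f(0.5) = 3.375, f(1.5) = -1.375, f(2.5) = -3.125.
Sum = Δs · [f(-0.5) + f(0.5) + f(1.5) + f(2.5)].
Sum = 4.

4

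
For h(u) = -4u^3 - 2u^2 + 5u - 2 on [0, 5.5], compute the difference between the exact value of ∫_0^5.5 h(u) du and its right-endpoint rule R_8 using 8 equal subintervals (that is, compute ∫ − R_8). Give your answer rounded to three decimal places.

255.274

Exact integral: ∫_0^5.5 h(u) du ≈ -961.35417.
R_8 ≈ -1216.62793.
Error ≈ -961.35417 − (-1216.62793) ≈ 255.274.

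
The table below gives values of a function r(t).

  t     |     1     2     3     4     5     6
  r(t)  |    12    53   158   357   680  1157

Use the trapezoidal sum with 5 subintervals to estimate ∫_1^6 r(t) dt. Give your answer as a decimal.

Δt = 1.
T_5 = (1/2)·[12 + 2·53 + 2·158 + 2·357 + 2·680 + 1157] = 1832.5.

1832.5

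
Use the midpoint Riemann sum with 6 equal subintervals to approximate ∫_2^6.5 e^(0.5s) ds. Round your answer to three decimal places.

Δs = (6.5 − 2)/6 = 0.75.
Midpoints: 2.375, 3.125, 3.875, 4.625, 5.375, 6.125.
f(2.375) ≈ 3.279, f(3.125) ≈ 4.771, f(3.875) ≈ 6.941, f(4.625) ≈ 10.100, f(5.375) ≈ 14.695, f(6.125) ≈ 21.381.
Sum = Δs · [f(2.375) + f(3.125) + f(3.875) + ...].
Sum ≈ 45.875.

45.875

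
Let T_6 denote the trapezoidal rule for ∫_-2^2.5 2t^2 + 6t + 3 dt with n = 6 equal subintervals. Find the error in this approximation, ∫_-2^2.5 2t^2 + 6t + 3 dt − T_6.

Exact integral: ∫_-2^2.5 f(t) dt = 36.
T_6 = 36.84375.
Error = 36 − 36.84375 = -0.84375.

-0.84375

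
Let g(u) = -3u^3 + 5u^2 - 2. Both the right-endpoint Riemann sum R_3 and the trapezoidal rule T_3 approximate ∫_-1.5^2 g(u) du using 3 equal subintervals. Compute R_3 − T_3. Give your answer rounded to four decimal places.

R_3 ≈ -8.863426.
T_3 ≈ 5.938657.
R_3 − T_3 ≈ -14.8021.

-14.8021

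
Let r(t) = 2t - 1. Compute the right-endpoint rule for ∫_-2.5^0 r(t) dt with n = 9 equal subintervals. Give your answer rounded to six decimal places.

-8.055556

Δt = (0 − (-2.5))/9 = 5/18.
Right endpoints: -20/9, -35/18, -5/3, -25/18, -10/9, -5/6, -5/9, -5/18, 0.
r(-20/9) = -49/9, r(-35/18) = -44/9, r(-5/3) = -13/3, r(-25/18) = -34/9, r(-10/9) = -29/9, r(-5/6) = -8/3, r(-5/9) = -19/9, r(-5/18) = -14/9, r(0) = -1.
Sum = Δt · [r(-20/9) + r(-35/18) + r(-5/3) + ...].
Sum ≈ -8.055556.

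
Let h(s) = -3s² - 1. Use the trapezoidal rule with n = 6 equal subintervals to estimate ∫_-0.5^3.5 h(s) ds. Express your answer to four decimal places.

Δs = (3.5 − (-0.5))/6 = 2/3.
h(-0.5) = -1.75, h(1/6) = -13/12, h(5/6) = -37/12, h(1.5) = -7.75, h(13/6) = -181/12, h(17/6) = -301/12, h(3.5) = -37.75.
T_6 = (Δs/2)·[h(s_0) + 2h(s_1) + ... + 2h(s_{5}) + h(s_6)].
Sum ≈ -47.8889.

-47.8889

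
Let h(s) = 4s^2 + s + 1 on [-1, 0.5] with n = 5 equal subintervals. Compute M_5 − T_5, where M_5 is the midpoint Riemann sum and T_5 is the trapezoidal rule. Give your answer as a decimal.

-0.135

M_5 = 2.58.
T_5 = 2.715.
M_5 − T_5 = -0.135.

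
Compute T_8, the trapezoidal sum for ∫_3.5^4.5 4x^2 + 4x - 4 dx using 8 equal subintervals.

76.34375

Δx = (4.5 − 3.5)/8 = 0.125.
f(3.5) = 59, f(3.625) = 63.0625, f(3.75) = 67.25, f(3.875) = 71.5625, f(4) = 76, f(4.125) = 80.5625, f(4.25) = 85.25, f(4.375) = 90.0625, f(4.5) = 95.
T_8 = (Δx/2)·[f(x_0) + 2f(x_1) + ... + 2f(x_{7}) + f(x_8)].
Sum = 76.34375.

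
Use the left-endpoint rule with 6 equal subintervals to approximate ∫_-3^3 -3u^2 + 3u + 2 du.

-54

Δu = (3 − (-3))/6 = 1.
Left endpoints: -3, -2, -1, 0, 1, 2.
f(-3) = -34, f(-2) = -16, f(-1) = -4, f(0) = 2, f(1) = 2, f(2) = -4.
Sum = Δu · [f(-3) + f(-2) + f(-1) + ...].
Sum = -54.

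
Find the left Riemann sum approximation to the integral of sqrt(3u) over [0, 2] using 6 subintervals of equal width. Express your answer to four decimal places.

2.7941

Δu = (2 − 0)/6 = 1/3.
Left endpoints: 0, 1/3, 2/3, 1, 4/3, 5/3.
f(0) ≈ 0.0000, f(1/3) ≈ 1.0000, f(2/3) ≈ 1.4142, f(1) ≈ 1.7321, f(4/3) ≈ 2.0000, f(5/3) ≈ 2.2361.
Sum = Δu · [f(0) + f(1/3) + f(2/3) + ...].
Sum ≈ 2.7941.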